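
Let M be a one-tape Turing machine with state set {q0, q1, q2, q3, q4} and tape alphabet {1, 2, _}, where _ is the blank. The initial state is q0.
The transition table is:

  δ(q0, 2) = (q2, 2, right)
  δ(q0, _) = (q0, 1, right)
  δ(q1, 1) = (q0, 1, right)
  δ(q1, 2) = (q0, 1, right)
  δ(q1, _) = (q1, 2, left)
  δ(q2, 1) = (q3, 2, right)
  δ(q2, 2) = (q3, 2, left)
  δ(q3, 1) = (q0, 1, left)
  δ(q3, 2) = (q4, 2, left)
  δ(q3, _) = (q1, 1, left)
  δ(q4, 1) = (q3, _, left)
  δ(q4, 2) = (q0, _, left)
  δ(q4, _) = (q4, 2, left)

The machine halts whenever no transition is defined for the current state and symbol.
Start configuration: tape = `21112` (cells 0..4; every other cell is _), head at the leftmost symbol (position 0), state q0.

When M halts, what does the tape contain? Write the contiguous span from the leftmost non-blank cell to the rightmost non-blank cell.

q0 | [2]1112   read 2 → write 2, move right, go to q2
q2 | 2[1]112   read 1 → write 2, move right, go to q3
q3 | 22[1]12   read 1 → write 1, move left, go to q0
q0 | 2[2]112   read 2 → write 2, move right, go to q2
q2 | 22[1]12   read 1 → write 2, move right, go to q3
q3 | 222[1]2   read 1 → write 1, move left, go to q0
q0 | 22[2]12   read 2 → write 2, move right, go to q2
q2 | 222[1]2   read 1 → write 2, move right, go to q3
q3 | 2222[2]   read 2 → write 2, move left, go to q4
q4 | 222[2]2   read 2 → write _, move left, go to q0
q0 | 22[2]_2   read 2 → write 2, move right, go to q2
q2 | 222[_]2
The non-blank tape span at halt is 222_2.

222_2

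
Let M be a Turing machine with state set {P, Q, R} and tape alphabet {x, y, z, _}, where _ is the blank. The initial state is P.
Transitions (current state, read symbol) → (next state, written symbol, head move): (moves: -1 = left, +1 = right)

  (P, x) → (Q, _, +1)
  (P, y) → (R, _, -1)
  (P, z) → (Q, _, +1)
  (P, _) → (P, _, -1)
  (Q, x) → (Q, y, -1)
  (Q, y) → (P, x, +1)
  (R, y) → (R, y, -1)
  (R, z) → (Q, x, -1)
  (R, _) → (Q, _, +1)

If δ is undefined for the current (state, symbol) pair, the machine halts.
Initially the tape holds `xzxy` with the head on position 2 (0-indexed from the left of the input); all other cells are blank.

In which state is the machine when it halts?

P | xz[x]y_   read x → write _, move +1, go to Q
Q | xz_[y]_   read y → write x, move +1, go to P
P | xz_x[_]   read _ → write _, move -1, go to P
P | xz_[x]_   read x → write _, move +1, go to Q
Q | xz__[_]
No transition is defined for (Q, _); M halts in state Q.

Q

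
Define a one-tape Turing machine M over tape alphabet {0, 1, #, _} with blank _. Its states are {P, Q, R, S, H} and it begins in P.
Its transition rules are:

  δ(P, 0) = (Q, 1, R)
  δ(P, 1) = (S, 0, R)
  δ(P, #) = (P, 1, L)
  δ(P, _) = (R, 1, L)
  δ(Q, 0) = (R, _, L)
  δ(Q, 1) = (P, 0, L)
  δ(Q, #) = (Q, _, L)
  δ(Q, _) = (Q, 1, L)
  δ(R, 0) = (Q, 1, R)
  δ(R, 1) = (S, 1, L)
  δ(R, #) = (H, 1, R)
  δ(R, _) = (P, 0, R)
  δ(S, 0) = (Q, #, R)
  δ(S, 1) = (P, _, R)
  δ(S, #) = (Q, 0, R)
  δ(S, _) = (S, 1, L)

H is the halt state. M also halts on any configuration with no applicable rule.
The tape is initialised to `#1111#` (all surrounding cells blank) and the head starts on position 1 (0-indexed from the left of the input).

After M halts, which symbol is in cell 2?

_

P | #[1]111#   read 1 → write 0, move R, go to S
S | #0[1]11#   read 1 → write _, move R, go to P
P | #0_[1]1#   read 1 → write 0, move R, go to S
S | #0_0[1]#   read 1 → write _, move R, go to P
P | #0_0_[#]   read # → write 1, move L, go to P
P | #0_0[_]1   read _ → write 1, move L, go to R
R | #0_[0]11   read 0 → write 1, move R, go to Q
Q | #0_1[1]1   read 1 → write 0, move L, go to P
P | #0_[1]01   read 1 → write 0, move R, go to S
S | #0_0[0]1   read 0 → write #, move R, go to Q
Q | #0_0#[1]   read 1 → write 0, move L, go to P
P | #0_0[#]0   read # → write 1, move L, go to P
P | #0_[0]10   read 0 → write 1, move R, go to Q
Q | #0_1[1]0   read 1 → write 0, move L, go to P
P | #0_[1]00   read 1 → write 0, move R, go to S
S | #0_0[0]0   read 0 → write #, move R, go to Q
Q | #0_0#[0]   read 0 → write _, move L, go to R
R | #0_0[#]_   read # → write 1, move R, go to H
H | #0_01[_]
Cell 2 holds _ when M halts.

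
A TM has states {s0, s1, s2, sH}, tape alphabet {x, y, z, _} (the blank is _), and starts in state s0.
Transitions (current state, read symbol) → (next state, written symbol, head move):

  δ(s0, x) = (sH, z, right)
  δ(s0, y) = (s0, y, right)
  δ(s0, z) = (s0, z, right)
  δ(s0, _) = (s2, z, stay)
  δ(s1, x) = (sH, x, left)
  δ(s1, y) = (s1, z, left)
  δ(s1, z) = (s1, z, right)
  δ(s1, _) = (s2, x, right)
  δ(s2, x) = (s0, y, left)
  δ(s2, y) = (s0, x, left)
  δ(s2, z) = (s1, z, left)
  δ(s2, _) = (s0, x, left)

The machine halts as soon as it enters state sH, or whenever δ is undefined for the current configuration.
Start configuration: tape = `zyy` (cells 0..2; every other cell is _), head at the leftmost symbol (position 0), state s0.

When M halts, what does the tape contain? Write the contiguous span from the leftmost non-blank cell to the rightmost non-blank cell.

state=s0 head=0 tape=[z]yy___   (s0,z)→(s0,z,right)
state=s0 head=1 tape=z[y]y___   (s0,y)→(s0,y,right)
state=s0 head=2 tape=zy[y]___   (s0,y)→(s0,y,right)
state=s0 head=3 tape=zyy[_]__   (s0,_)→(s2,z,stay)
state=s2 head=3 tape=zyy[z]__   (s2,z)→(s1,z,left)
state=s1 head=2 tape=zy[y]z__   (s1,y)→(s1,z,left)
state=s1 head=1 tape=z[y]zz__   (s1,y)→(s1,z,left)
state=s1 head=0 tape=[z]zzz__   (s1,z)→(s1,z,right)
state=s1 head=1 tape=z[z]zz__   (s1,z)→(s1,z,right)
state=s1 head=2 tape=zz[z]z__   (s1,z)→(s1,z,right)
state=s1 head=3 tape=zzz[z]__   (s1,z)→(s1,z,right)
state=s1 head=4 tape=zzzz[_]_   (s1,_)→(s2,x,right)
state=s2 head=5 tape=zzzzx[_]   (s2,_)→(s0,x,left)
state=s0 head=4 tape=zzzz[x]x   (s0,x)→(sH,z,right)
state=sH head=5 tape=zzzzz[x]
The non-blank tape span at halt is zzzzzx.

zzzzzx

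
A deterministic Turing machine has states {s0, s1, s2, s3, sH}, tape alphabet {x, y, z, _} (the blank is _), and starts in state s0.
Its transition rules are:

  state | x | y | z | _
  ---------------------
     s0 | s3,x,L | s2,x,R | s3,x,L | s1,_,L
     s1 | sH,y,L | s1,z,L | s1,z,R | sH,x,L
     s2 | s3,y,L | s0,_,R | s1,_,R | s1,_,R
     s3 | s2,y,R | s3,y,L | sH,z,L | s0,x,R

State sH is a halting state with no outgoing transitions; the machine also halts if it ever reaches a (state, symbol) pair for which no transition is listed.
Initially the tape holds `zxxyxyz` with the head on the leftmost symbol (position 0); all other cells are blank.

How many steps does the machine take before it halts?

28

s0 | __[z]xxyxyz_   read z → write x, move L, go to s3
s3 | _[_]xxxyxyz_   read _ → write x, move R, go to s0
s0 | _x[x]xxyxyz_   read x → write x, move L, go to s3
s3 | _[x]xxxyxyz_   read x → write y, move R, go to s2
s2 | _y[x]xxyxyz_   read x → write y, move L, go to s3
s3 | _[y]yxxyxyz_   read y → write y, move L, go to s3
s3 | [_]yyxxyxyz_   read _ → write x, move R, go to s0
s0 | x[y]yxxyxyz_   read y → write x, move R, go to s2
s2 | xx[y]xxyxyz_   read y → write _, move R, go to s0
s0 | xx_[x]xyxyz_   read x → write x, move L, go to s3
s3 | xx[_]xxyxyz_   read _ → write x, move R, go to s0
s0 | xxx[x]xyxyz_   read x → write x, move L, go to s3
s3 | xx[x]xxyxyz_   read x → write y, move R, go to s2
s2 | xxy[x]xyxyz_   read x → write y, move L, go to s3
s3 | xx[y]yxyxyz_   read y → write y, move L, go to s3
s3 | x[x]yyxyxyz_   read x → write y, move R, go to s2
s2 | xy[y]yxyxyz_   read y → write _, move R, go to s0
s0 | xy_[y]xyxyz_   read y → write x, move R, go to s2
s2 | xy_x[x]yxyz_   read x → write y, move L, go to s3
s3 | xy_[x]yyxyz_   read x → write y, move R, go to s2
s2 | xy_y[y]yxyz_   read y → write _, move R, go to s0
s0 | xy_y_[y]xyz_   read y → write x, move R, go to s2
s2 | xy_y_x[x]yz_   read x → write y, move L, go to s3
s3 | xy_y_[x]yyz_   read x → write y, move R, go to s2
s2 | xy_y_y[y]yz_   read y → write _, move R, go to s0
s0 | xy_y_y_[y]z_   read y → write x, move R, go to s2
s2 | xy_y_y_x[z]_   read z → write _, move R, go to s1
s1 | xy_y_y_x_[_]   read _ → write x, move L, go to sH
sH | xy_y_y_x[_]x
M halts after 28 transitions.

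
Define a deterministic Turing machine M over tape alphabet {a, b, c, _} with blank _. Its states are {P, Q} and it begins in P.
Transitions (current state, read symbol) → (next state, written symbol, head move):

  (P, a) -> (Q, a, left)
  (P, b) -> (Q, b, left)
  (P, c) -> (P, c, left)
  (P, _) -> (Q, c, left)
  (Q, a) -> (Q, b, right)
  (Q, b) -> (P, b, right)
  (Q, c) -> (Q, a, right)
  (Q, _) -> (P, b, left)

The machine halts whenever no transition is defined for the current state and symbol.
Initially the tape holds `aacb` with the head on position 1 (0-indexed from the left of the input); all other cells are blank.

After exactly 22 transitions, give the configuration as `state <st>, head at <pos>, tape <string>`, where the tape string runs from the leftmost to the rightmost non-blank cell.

state P, head at 3, tape bbbbc

P | a[a]cb_   read a → write a, move left, go to Q
Q | [a]acb_   read a → write b, move right, go to Q
Q | b[a]cb_   read a → write b, move right, go to Q
Q | bb[c]b_   read c → write a, move right, go to Q
Q | bba[b]_   read b → write b, move right, go to P
P | bbab[_]   read _ → write c, move left, go to Q
Q | bba[b]c   read b → write b, move right, go to P
P | bbab[c]   read c → write c, move left, go to P
P | bba[b]c   read b → write b, move left, go to Q
Q | bb[a]bc   read a → write b, move right, go to Q
Q | bbb[b]c   read b → write b, move right, go to P
P | bbbb[c]   read c → write c, move left, go to P
P | bbb[b]c   read b → write b, move left, go to Q
Q | bb[b]bc   read b → write b, move right, go to P
P | bbb[b]c   read b → write b, move left, go to Q
Q | bb[b]bc   read b → write b, move right, go to P
P | bbb[b]c   read b → write b, move left, go to Q
Q | bb[b]bc   read b → write b, move right, go to P
P | bbb[b]c   read b → write b, move left, go to Q
Q | bb[b]bc   read b → write b, move right, go to P
P | bbb[b]c   read b → write b, move left, go to Q
Q | bb[b]bc   read b → write b, move right, go to P
P | bbb[b]c
After 22 steps: state P, head at 3, tape bbbbc.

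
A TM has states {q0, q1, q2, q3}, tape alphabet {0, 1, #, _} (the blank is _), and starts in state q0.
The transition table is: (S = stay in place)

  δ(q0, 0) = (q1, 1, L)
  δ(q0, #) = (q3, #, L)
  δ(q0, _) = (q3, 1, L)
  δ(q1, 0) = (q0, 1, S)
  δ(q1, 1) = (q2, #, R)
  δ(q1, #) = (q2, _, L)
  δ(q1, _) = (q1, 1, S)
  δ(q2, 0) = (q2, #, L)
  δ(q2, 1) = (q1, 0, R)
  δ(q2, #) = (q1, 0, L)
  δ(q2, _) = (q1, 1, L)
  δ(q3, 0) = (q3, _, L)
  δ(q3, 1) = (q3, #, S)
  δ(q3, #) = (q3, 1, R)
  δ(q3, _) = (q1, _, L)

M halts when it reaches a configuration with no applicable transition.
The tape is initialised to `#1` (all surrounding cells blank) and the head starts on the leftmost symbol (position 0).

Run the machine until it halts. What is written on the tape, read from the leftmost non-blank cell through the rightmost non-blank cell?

#10#_1

state=q0 head=0 tape=____[#]1   (q0,#)→(q3,#,L)
state=q3 head=-1 tape=___[_]#1   (q3,_)→(q1,_,L)
state=q1 head=-2 tape=__[_]_#1   (q1,_)→(q1,1,S)
state=q1 head=-2 tape=__[1]_#1   (q1,1)→(q2,#,R)
state=q2 head=-1 tape=__#[_]#1   (q2,_)→(q1,1,L)
state=q1 head=-2 tape=__[#]1#1   (q1,#)→(q2,_,L)
state=q2 head=-3 tape=_[_]_1#1   (q2,_)→(q1,1,L)
state=q1 head=-4 tape=[_]1_1#1   (q1,_)→(q1,1,S)
state=q1 head=-4 tape=[1]1_1#1   (q1,1)→(q2,#,R)
state=q2 head=-3 tape=#[1]_1#1   (q2,1)→(q1,0,R)
state=q1 head=-2 tape=#0[_]1#1   (q1,_)→(q1,1,S)
state=q1 head=-2 tape=#0[1]1#1   (q1,1)→(q2,#,R)
state=q2 head=-1 tape=#0#[1]#1   (q2,1)→(q1,0,R)
state=q1 head=0 tape=#0#0[#]1   (q1,#)→(q2,_,L)
state=q2 head=-1 tape=#0#[0]_1   (q2,0)→(q2,#,L)
state=q2 head=-2 tape=#0[#]#_1   (q2,#)→(q1,0,L)
state=q1 head=-3 tape=#[0]0#_1   (q1,0)→(q0,1,S)
state=q0 head=-3 tape=#[1]0#_1
The non-blank tape span at halt is #10#_1.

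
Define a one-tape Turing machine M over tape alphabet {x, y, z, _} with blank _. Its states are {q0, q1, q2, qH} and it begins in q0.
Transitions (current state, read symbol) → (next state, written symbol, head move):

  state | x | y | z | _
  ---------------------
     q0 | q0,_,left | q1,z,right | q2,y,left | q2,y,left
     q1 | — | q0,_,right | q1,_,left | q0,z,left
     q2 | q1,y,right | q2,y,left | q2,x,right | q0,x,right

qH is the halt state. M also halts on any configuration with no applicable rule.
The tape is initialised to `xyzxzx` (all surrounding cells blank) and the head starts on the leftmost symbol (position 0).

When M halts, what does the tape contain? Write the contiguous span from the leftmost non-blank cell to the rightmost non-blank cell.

state=q0 head=0 tape=__[x]yzxzx   (q0,x)→(q0,_,left)
state=q0 head=-1 tape=_[_]_yzxzx   (q0,_)→(q2,y,left)
state=q2 head=-2 tape=[_]y_yzxzx   (q2,_)→(q0,x,right)
state=q0 head=-1 tape=x[y]_yzxzx   (q0,y)→(q1,z,right)
state=q1 head=0 tape=xz[_]yzxzx   (q1,_)→(q0,z,left)
state=q0 head=-1 tape=x[z]zyzxzx   (q0,z)→(q2,y,left)
state=q2 head=-2 tape=[x]yzyzxzx   (q2,x)→(q1,y,right)
state=q1 head=-1 tape=y[y]zyzxzx   (q1,y)→(q0,_,right)
state=q0 head=0 tape=y_[z]yzxzx   (q0,z)→(q2,y,left)
state=q2 head=-1 tape=y[_]yyzxzx   (q2,_)→(q0,x,right)
state=q0 head=0 tape=yx[y]yzxzx   (q0,y)→(q1,z,right)
state=q1 head=1 tape=yxz[y]zxzx   (q1,y)→(q0,_,right)
state=q0 head=2 tape=yxz_[z]xzx   (q0,z)→(q2,y,left)
state=q2 head=1 tape=yxz[_]yxzx   (q2,_)→(q0,x,right)
state=q0 head=2 tape=yxzx[y]xzx   (q0,y)→(q1,z,right)
state=q1 head=3 tape=yxzxz[x]zx
The non-blank tape span at halt is yxzxzxzx.

yxzxzxzx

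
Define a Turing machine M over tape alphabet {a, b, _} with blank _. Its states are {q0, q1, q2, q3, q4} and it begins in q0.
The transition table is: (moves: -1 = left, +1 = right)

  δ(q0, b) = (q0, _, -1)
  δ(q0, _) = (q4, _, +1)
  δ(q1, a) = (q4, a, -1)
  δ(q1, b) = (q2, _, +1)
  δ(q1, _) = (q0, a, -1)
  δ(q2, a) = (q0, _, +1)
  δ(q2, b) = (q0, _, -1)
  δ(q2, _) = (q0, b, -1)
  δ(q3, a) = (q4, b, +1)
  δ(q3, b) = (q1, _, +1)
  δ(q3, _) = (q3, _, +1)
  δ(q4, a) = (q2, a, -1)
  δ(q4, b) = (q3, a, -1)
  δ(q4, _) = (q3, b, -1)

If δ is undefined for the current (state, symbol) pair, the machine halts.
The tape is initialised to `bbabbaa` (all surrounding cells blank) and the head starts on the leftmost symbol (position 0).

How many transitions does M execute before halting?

q0 | _[b]babbaa   read b → write _, move -1, go to q0
q0 | [_]_babbaa   read _ → write _, move +1, go to q4
q4 | _[_]babbaa   read _ → write b, move -1, go to q3
q3 | [_]bbabbaa   read _ → write _, move +1, go to q3
q3 | _[b]babbaa   read b → write _, move +1, go to q1
q1 | __[b]abbaa   read b → write _, move +1, go to q2
q2 | ___[a]bbaa   read a → write _, move +1, go to q0
q0 | ____[b]baa   read b → write _, move -1, go to q0
q0 | ___[_]_baa   read _ → write _, move +1, go to q4
q4 | ____[_]baa   read _ → write b, move -1, go to q3
q3 | ___[_]bbaa   read _ → write _, move +1, go to q3
q3 | ____[b]baa   read b → write _, move +1, go to q1
q1 | _____[b]aa   read b → write _, move +1, go to q2
q2 | ______[a]a   read a → write _, move +1, go to q0
q0 | _______[a]
M halts after 14 transitions.

14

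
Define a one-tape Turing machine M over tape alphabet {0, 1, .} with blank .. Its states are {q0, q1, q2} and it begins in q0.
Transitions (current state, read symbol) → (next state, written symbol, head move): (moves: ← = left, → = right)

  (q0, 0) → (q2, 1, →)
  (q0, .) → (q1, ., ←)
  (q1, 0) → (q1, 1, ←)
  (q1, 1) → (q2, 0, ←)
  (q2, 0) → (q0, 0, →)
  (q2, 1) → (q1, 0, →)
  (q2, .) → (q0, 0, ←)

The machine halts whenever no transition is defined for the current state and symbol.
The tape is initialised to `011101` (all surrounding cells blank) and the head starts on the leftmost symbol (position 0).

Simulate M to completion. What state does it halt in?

q1

state=q0 head=0 tape=[0]11101.   (q0,0)→(q2,1,→)
state=q2 head=1 tape=1[1]1101.   (q2,1)→(q1,0,→)
state=q1 head=2 tape=10[1]101.   (q1,1)→(q2,0,←)
state=q2 head=1 tape=1[0]0101.   (q2,0)→(q0,0,→)
state=q0 head=2 tape=10[0]101.   (q0,0)→(q2,1,→)
state=q2 head=3 tape=101[1]01.   (q2,1)→(q1,0,→)
state=q1 head=4 tape=1010[0]1.   (q1,0)→(q1,1,←)
state=q1 head=3 tape=101[0]11.   (q1,0)→(q1,1,←)
state=q1 head=2 tape=10[1]111.   (q1,1)→(q2,0,←)
state=q2 head=1 tape=1[0]0111.   (q2,0)→(q0,0,→)
state=q0 head=2 tape=10[0]111.   (q0,0)→(q2,1,→)
state=q2 head=3 tape=101[1]11.   (q2,1)→(q1,0,→)
state=q1 head=4 tape=1010[1]1.   (q1,1)→(q2,0,←)
state=q2 head=3 tape=101[0]01.   (q2,0)→(q0,0,→)
state=q0 head=4 tape=1010[0]1.   (q0,0)→(q2,1,→)
state=q2 head=5 tape=10101[1].   (q2,1)→(q1,0,→)
state=q1 head=6 tape=101010[.]
No transition is defined for (q1, .); M halts in state q1.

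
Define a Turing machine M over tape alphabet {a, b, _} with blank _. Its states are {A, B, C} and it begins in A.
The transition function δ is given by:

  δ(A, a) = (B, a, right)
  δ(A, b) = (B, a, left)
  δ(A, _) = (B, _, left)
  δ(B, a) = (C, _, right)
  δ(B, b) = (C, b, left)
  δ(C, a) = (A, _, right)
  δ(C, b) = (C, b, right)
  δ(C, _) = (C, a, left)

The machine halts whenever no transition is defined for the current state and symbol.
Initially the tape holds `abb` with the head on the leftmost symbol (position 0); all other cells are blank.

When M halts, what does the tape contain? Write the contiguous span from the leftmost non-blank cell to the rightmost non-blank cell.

ab

A | [a]bb   read a → write a, move right, go to B
B | a[b]b   read b → write b, move left, go to C
C | [a]bb   read a → write _, move right, go to A
A | _[b]b   read b → write a, move left, go to B
B | [_]ab
The non-blank tape span at halt is ab.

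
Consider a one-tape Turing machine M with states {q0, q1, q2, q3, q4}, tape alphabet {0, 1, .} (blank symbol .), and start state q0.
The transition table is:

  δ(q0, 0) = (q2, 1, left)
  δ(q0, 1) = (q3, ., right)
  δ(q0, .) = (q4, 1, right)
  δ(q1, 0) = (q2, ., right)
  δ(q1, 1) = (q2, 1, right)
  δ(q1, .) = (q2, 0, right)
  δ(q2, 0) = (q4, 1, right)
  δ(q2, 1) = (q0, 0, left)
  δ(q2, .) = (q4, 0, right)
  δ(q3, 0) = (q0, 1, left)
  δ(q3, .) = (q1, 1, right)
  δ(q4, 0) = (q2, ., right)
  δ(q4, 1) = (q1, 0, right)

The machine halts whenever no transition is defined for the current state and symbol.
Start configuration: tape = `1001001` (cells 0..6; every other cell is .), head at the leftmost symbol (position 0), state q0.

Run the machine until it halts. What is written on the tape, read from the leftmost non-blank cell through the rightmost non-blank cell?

q0 | [1]001001..   read 1 → write ., move right, go to q3
q3 | .[0]01001..   read 0 → write 1, move left, go to q0
q0 | [.]101001..   read . → write 1, move right, go to q4
q4 | 1[1]01001..   read 1 → write 0, move right, go to q1
q1 | 10[0]1001..   read 0 → write ., move right, go to q2
q2 | 10.[1]001..   read 1 → write 0, move left, go to q0
q0 | 10[.]0001..   read . → write 1, move right, go to q4
q4 | 101[0]001..   read 0 → write ., move right, go to q2
q2 | 101.[0]01..   read 0 → write 1, move right, go to q4
q4 | 101.1[0]1..   read 0 → write ., move right, go to q2
q2 | 101.1.[1]..   read 1 → write 0, move left, go to q0
q0 | 101.1[.]0..   read . → write 1, move right, go to q4
q4 | 101.11[0]..   read 0 → write ., move right, go to q2
q2 | 101.11.[.].   read . → write 0, move right, go to q4
q4 | 101.11.0[.]
The non-blank tape span at halt is 101.11.0.

101.11.0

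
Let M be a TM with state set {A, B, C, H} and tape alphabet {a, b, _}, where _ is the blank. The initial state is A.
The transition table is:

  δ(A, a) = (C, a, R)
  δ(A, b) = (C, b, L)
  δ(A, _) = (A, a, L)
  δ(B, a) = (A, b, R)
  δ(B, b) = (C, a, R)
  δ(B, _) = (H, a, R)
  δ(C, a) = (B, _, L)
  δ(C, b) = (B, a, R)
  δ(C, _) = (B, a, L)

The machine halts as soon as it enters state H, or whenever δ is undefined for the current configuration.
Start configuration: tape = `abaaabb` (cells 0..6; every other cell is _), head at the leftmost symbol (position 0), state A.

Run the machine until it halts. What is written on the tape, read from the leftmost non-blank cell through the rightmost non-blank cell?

state=A head=0 tape=_[a]baaabb   (A,a)→(C,a,R)
state=C head=1 tape=_a[b]aaabb   (C,b)→(B,a,R)
state=B head=2 tape=_aa[a]aabb   (B,a)→(A,b,R)
state=A head=3 tape=_aab[a]abb   (A,a)→(C,a,R)
state=C head=4 tape=_aaba[a]bb   (C,a)→(B,_,L)
state=B head=3 tape=_aab[a]_bb   (B,a)→(A,b,R)
state=A head=4 tape=_aabb[_]bb   (A,_)→(A,a,L)
state=A head=3 tape=_aab[b]abb   (A,b)→(C,b,L)
state=C head=2 tape=_aa[b]babb   (C,b)→(B,a,R)
state=B head=3 tape=_aaa[b]abb   (B,b)→(C,a,R)
state=C head=4 tape=_aaaa[a]bb   (C,a)→(B,_,L)
state=B head=3 tape=_aaa[a]_bb   (B,a)→(A,b,R)
state=A head=4 tape=_aaab[_]bb   (A,_)→(A,a,L)
state=A head=3 tape=_aaa[b]abb   (A,b)→(C,b,L)
state=C head=2 tape=_aa[a]babb   (C,a)→(B,_,L)
state=B head=1 tape=_a[a]_babb   (B,a)→(A,b,R)
state=A head=2 tape=_ab[_]babb   (A,_)→(A,a,L)
state=A head=1 tape=_a[b]ababb   (A,b)→(C,b,L)
state=C head=0 tape=_[a]bababb   (C,a)→(B,_,L)
state=B head=-1 tape=[_]_bababb   (B,_)→(H,a,R)
state=H head=0 tape=a[_]bababb
The non-blank tape span at halt is a_bababb.

a_bababb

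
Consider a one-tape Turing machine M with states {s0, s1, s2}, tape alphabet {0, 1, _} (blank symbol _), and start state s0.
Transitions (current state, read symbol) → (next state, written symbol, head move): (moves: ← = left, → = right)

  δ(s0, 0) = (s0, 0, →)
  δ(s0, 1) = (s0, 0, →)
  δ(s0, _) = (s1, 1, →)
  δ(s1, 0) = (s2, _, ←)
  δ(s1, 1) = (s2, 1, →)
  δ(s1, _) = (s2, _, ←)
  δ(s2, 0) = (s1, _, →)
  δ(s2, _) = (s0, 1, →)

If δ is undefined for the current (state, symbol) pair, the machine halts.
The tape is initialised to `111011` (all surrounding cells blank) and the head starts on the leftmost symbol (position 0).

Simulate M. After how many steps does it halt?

8

s0 | [1]11011__   read 1 → write 0, move →, go to s0
s0 | 0[1]1011__   read 1 → write 0, move →, go to s0
s0 | 00[1]011__   read 1 → write 0, move →, go to s0
s0 | 000[0]11__   read 0 → write 0, move →, go to s0
s0 | 0000[1]1__   read 1 → write 0, move →, go to s0
s0 | 00000[1]__   read 1 → write 0, move →, go to s0
s0 | 000000[_]_   read _ → write 1, move →, go to s1
s1 | 0000001[_]   read _ → write _, move ←, go to s2
s2 | 000000[1]_
M halts after 8 transitions.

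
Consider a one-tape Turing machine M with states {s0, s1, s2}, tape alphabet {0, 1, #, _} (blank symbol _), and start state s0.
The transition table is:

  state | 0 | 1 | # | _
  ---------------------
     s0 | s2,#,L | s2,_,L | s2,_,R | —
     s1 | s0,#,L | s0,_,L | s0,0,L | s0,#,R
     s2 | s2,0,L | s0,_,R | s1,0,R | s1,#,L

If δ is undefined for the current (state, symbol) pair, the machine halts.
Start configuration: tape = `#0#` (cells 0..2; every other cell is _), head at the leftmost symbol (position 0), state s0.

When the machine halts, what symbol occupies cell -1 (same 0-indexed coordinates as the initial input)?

0

s0 | __[#]0#   read # → write _, move R, go to s2
s2 | ___[0]#   read 0 → write 0, move L, go to s2
s2 | __[_]0#   read _ → write #, move L, go to s1
s1 | _[_]#0#   read _ → write #, move R, go to s0
s0 | _#[#]0#   read # → write _, move R, go to s2
s2 | _#_[0]#   read 0 → write 0, move L, go to s2
s2 | _#[_]0#   read _ → write #, move L, go to s1
s1 | _[#]#0#   read # → write 0, move L, go to s0
s0 | [_]0#0#
Cell -1 holds 0 when M halts.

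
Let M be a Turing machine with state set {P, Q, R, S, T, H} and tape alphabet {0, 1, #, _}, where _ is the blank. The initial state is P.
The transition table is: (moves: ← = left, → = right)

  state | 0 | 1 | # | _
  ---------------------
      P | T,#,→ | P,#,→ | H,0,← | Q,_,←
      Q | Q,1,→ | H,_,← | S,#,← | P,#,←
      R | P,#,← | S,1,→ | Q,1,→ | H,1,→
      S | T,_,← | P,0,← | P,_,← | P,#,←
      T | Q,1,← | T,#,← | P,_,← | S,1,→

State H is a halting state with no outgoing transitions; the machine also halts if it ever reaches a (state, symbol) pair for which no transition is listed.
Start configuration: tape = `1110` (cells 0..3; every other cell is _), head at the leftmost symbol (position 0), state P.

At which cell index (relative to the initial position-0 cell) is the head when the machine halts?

4

state=P head=0 tape=[1]110__   (P,1)→(P,#,→)
state=P head=1 tape=#[1]10__   (P,1)→(P,#,→)
state=P head=2 tape=##[1]0__   (P,1)→(P,#,→)
state=P head=3 tape=###[0]__   (P,0)→(T,#,→)
state=T head=4 tape=####[_]_   (T,_)→(S,1,→)
state=S head=5 tape=####1[_]   (S,_)→(P,#,←)
state=P head=4 tape=####[1]#   (P,1)→(P,#,→)
state=P head=5 tape=#####[#]   (P,#)→(H,0,←)
state=H head=4 tape=####[#]0
At halt the head is at cell 4.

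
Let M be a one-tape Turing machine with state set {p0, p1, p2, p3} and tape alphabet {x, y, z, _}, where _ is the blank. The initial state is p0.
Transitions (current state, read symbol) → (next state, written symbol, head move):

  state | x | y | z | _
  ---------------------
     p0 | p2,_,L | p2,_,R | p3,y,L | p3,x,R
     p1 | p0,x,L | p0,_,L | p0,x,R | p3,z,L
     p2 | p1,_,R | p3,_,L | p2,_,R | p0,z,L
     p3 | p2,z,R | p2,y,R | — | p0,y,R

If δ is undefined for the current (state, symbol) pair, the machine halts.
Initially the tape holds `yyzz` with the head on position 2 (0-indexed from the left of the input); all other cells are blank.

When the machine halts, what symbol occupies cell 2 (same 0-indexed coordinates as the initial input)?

_

state=p0 head=2 tape=yy[z]z_   (p0,z)→(p3,y,L)
state=p3 head=1 tape=y[y]yz_   (p3,y)→(p2,y,R)
state=p2 head=2 tape=yy[y]z_   (p2,y)→(p3,_,L)
state=p3 head=1 tape=y[y]_z_   (p3,y)→(p2,y,R)
state=p2 head=2 tape=yy[_]z_   (p2,_)→(p0,z,L)
state=p0 head=1 tape=y[y]zz_   (p0,y)→(p2,_,R)
state=p2 head=2 tape=y_[z]z_   (p2,z)→(p2,_,R)
state=p2 head=3 tape=y__[z]_   (p2,z)→(p2,_,R)
state=p2 head=4 tape=y___[_]   (p2,_)→(p0,z,L)
state=p0 head=3 tape=y__[_]z   (p0,_)→(p3,x,R)
state=p3 head=4 tape=y__x[z]
Cell 2 holds _ when M halts.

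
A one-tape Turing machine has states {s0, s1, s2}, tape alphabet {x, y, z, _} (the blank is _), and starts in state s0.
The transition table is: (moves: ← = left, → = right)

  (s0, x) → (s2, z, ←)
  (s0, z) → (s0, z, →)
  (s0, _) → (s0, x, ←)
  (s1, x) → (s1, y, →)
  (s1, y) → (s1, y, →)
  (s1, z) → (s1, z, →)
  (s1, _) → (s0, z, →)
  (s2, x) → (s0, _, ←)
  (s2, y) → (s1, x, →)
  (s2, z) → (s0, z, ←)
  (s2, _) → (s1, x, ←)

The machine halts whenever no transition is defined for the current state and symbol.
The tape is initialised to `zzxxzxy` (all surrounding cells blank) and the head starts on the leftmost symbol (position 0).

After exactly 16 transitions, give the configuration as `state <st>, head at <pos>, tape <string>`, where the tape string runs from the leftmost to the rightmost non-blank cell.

state=s0 head=0 tape=[z]zxxzxy   (s0,z)→(s0,z,→)
state=s0 head=1 tape=z[z]xxzxy   (s0,z)→(s0,z,→)
state=s0 head=2 tape=zz[x]xzxy   (s0,x)→(s2,z,←)
state=s2 head=1 tape=z[z]zxzxy   (s2,z)→(s0,z,←)
state=s0 head=0 tape=[z]zzxzxy   (s0,z)→(s0,z,→)
state=s0 head=1 tape=z[z]zxzxy   (s0,z)→(s0,z,→)
state=s0 head=2 tape=zz[z]xzxy   (s0,z)→(s0,z,→)
state=s0 head=3 tape=zzz[x]zxy   (s0,x)→(s2,z,←)
state=s2 head=2 tape=zz[z]zzxy   (s2,z)→(s0,z,←)
state=s0 head=1 tape=z[z]zzzxy   (s0,z)→(s0,z,→)
state=s0 head=2 tape=zz[z]zzxy   (s0,z)→(s0,z,→)
state=s0 head=3 tape=zzz[z]zxy   (s0,z)→(s0,z,→)
state=s0 head=4 tape=zzzz[z]xy   (s0,z)→(s0,z,→)
state=s0 head=5 tape=zzzzz[x]y   (s0,x)→(s2,z,←)
state=s2 head=4 tape=zzzz[z]zy   (s2,z)→(s0,z,←)
state=s0 head=3 tape=zzz[z]zzy   (s0,z)→(s0,z,→)
state=s0 head=4 tape=zzzz[z]zy
After 16 steps: state s0, head at 4, tape zzzzzzy.

state s0, head at 4, tape zzzzzzy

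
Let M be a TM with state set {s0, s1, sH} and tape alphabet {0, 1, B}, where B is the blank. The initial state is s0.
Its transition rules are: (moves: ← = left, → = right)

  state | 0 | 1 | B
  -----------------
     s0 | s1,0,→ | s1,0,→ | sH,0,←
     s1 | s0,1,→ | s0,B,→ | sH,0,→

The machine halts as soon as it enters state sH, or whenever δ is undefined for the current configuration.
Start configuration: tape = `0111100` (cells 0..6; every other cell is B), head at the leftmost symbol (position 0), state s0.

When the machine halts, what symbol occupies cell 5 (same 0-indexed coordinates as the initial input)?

1

state=s0 head=0 tape=[0]111100BB   (s0,0)→(s1,0,→)
state=s1 head=1 tape=0[1]11100BB   (s1,1)→(s0,B,→)
state=s0 head=2 tape=0B[1]1100BB   (s0,1)→(s1,0,→)
state=s1 head=3 tape=0B0[1]100BB   (s1,1)→(s0,B,→)
state=s0 head=4 tape=0B0B[1]00BB   (s0,1)→(s1,0,→)
state=s1 head=5 tape=0B0B0[0]0BB   (s1,0)→(s0,1,→)
state=s0 head=6 tape=0B0B01[0]BB   (s0,0)→(s1,0,→)
state=s1 head=7 tape=0B0B010[B]B   (s1,B)→(sH,0,→)
state=sH head=8 tape=0B0B0100[B]
Cell 5 holds 1 when M halts.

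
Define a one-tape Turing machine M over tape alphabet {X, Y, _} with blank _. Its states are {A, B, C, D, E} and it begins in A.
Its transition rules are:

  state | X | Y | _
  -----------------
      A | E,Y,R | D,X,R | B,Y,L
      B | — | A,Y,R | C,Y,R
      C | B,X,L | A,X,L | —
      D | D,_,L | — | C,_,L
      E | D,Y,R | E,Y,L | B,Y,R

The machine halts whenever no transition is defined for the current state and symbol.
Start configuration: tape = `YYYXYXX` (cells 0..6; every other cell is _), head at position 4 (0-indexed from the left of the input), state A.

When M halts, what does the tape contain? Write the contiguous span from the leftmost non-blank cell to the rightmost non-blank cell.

A | YYYX[Y]XX   read Y → write X, move R, go to D
D | YYYXX[X]X   read X → write _, move L, go to D
D | YYYX[X]_X   read X → write _, move L, go to D
D | YYY[X]__X   read X → write _, move L, go to D
D | YY[Y]___X
The non-blank tape span at halt is YYY___X.

YYY___X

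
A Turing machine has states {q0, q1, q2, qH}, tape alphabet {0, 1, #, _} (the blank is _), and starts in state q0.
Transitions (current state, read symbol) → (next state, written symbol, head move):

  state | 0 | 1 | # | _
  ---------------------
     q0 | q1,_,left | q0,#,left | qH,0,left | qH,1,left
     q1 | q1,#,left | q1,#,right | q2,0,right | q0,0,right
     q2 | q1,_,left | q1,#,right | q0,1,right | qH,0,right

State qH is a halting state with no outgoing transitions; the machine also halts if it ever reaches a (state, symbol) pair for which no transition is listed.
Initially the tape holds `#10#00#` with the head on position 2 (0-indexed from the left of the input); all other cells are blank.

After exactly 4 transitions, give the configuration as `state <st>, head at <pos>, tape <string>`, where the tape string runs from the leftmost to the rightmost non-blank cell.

state qH, head at 2, tape ##0000#

q0 | #1[0]#00#   read 0 → write _, move left, go to q1
q1 | #[1]_#00#   read 1 → write #, move right, go to q1
q1 | ##[_]#00#   read _ → write 0, move right, go to q0
q0 | ##0[#]00#   read # → write 0, move left, go to qH
qH | ##[0]000#
After 4 steps: state qH, head at 2, tape ##0000#.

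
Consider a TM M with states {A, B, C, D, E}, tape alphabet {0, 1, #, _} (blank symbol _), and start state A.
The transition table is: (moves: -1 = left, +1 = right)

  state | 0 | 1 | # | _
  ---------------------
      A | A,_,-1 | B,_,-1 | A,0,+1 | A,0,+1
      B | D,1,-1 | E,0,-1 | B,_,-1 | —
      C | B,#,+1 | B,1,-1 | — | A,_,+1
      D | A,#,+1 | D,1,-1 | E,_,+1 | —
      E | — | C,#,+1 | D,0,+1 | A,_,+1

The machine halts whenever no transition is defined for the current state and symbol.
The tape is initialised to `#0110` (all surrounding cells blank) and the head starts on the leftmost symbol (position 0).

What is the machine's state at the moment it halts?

D

A | __[#]0110   read # → write 0, move +1, go to A
A | __0[0]110   read 0 → write _, move -1, go to A
A | __[0]_110   read 0 → write _, move -1, go to A
A | _[_]__110   read _ → write 0, move +1, go to A
A | _0[_]_110   read _ → write 0, move +1, go to A
A | _00[_]110   read _ → write 0, move +1, go to A
A | _000[1]10   read 1 → write _, move -1, go to B
B | _00[0]_10   read 0 → write 1, move -1, go to D
D | _0[0]1_10   read 0 → write #, move +1, go to A
A | _0#[1]_10   read 1 → write _, move -1, go to B
B | _0[#]__10   read # → write _, move -1, go to B
B | _[0]___10   read 0 → write 1, move -1, go to D
D | [_]1___10
No transition is defined for (D, _); M halts in state D.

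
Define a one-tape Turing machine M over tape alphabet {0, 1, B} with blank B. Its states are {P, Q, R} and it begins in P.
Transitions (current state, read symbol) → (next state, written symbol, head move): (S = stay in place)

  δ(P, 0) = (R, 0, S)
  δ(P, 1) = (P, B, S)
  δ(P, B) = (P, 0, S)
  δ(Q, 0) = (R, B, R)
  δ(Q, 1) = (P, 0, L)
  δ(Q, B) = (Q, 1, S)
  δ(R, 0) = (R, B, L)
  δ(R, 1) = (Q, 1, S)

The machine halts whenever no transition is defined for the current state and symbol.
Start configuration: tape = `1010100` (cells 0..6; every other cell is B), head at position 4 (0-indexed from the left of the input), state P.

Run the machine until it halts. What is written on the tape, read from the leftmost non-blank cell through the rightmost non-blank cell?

state=P head=4 tape=BB1010[1]00   (P,1)→(P,B,S)
state=P head=4 tape=BB1010[B]00   (P,B)→(P,0,S)
state=P head=4 tape=BB1010[0]00   (P,0)→(R,0,S)
state=R head=4 tape=BB1010[0]00   (R,0)→(R,B,L)
state=R head=3 tape=BB101[0]B00   (R,0)→(R,B,L)
state=R head=2 tape=BB10[1]BB00   (R,1)→(Q,1,S)
state=Q head=2 tape=BB10[1]BB00   (Q,1)→(P,0,L)
state=P head=1 tape=BB1[0]0BB00   (P,0)→(R,0,S)
state=R head=1 tape=BB1[0]0BB00   (R,0)→(R,B,L)
state=R head=0 tape=BB[1]B0BB00   (R,1)→(Q,1,S)
state=Q head=0 tape=BB[1]B0BB00   (Q,1)→(P,0,L)
state=P head=-1 tape=B[B]0B0BB00   (P,B)→(P,0,S)
state=P head=-1 tape=B[0]0B0BB00   (P,0)→(R,0,S)
state=R head=-1 tape=B[0]0B0BB00   (R,0)→(R,B,L)
state=R head=-2 tape=[B]B0B0BB00
The non-blank tape span at halt is 0B0BB00.

0B0BB00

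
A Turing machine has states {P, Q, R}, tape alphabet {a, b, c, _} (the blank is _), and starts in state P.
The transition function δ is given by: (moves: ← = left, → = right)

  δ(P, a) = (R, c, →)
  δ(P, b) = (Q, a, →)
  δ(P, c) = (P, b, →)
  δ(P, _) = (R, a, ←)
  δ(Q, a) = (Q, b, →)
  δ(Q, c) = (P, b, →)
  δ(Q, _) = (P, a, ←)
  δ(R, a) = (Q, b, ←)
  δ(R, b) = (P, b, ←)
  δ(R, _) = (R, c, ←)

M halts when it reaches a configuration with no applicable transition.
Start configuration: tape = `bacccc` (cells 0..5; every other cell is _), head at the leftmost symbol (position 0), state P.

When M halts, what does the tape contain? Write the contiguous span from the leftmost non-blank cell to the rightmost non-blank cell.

P | [b]acccc_   read b → write a, move →, go to Q
Q | a[a]cccc_   read a → write b, move →, go to Q
Q | ab[c]ccc_   read c → write b, move →, go to P
P | abb[c]cc_   read c → write b, move →, go to P
P | abbb[c]c_   read c → write b, move →, go to P
P | abbbb[c]_   read c → write b, move →, go to P
P | abbbbb[_]   read _ → write a, move ←, go to R
R | abbbb[b]a   read b → write b, move ←, go to P
P | abbb[b]ba   read b → write a, move →, go to Q
Q | abbba[b]a
The non-blank tape span at halt is abbbaba.

abbbaba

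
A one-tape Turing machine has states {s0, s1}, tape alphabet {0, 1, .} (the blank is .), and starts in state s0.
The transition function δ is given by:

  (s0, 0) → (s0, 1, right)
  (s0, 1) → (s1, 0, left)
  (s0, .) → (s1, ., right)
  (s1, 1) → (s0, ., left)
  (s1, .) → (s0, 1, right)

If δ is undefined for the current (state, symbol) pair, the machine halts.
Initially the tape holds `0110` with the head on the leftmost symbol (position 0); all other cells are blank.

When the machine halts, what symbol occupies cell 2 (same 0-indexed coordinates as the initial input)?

0

state=s0 head=0 tape=.[0]110   (s0,0)→(s0,1,right)
state=s0 head=1 tape=.1[1]10   (s0,1)→(s1,0,left)
state=s1 head=0 tape=.[1]010   (s1,1)→(s0,.,left)
state=s0 head=-1 tape=[.].010   (s0,.)→(s1,.,right)
state=s1 head=0 tape=.[.]010   (s1,.)→(s0,1,right)
state=s0 head=1 tape=.1[0]10   (s0,0)→(s0,1,right)
state=s0 head=2 tape=.11[1]0   (s0,1)→(s1,0,left)
state=s1 head=1 tape=.1[1]00   (s1,1)→(s0,.,left)
state=s0 head=0 tape=.[1].00   (s0,1)→(s1,0,left)
state=s1 head=-1 tape=[.]0.00   (s1,.)→(s0,1,right)
state=s0 head=0 tape=1[0].00   (s0,0)→(s0,1,right)
state=s0 head=1 tape=11[.]00   (s0,.)→(s1,.,right)
state=s1 head=2 tape=11.[0]0
Cell 2 holds 0 when M halts.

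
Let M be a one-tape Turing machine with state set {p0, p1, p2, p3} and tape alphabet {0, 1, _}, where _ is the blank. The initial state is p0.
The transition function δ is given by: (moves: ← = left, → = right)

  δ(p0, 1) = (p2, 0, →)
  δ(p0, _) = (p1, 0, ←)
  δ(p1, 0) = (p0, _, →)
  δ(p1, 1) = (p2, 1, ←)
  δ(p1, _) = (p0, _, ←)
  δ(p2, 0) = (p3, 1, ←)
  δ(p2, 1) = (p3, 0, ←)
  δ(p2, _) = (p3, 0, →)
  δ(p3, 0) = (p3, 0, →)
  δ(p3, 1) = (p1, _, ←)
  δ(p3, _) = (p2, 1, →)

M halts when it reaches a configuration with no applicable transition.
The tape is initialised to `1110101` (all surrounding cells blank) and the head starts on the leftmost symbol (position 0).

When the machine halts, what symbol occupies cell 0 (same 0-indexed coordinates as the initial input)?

0

state=p0 head=0 tape=[1]110101   (p0,1)→(p2,0,→)
state=p2 head=1 tape=0[1]10101   (p2,1)→(p3,0,←)
state=p3 head=0 tape=[0]010101   (p3,0)→(p3,0,→)
state=p3 head=1 tape=0[0]10101   (p3,0)→(p3,0,→)
state=p3 head=2 tape=00[1]0101   (p3,1)→(p1,_,←)
state=p1 head=1 tape=0[0]_0101   (p1,0)→(p0,_,→)
state=p0 head=2 tape=0_[_]0101   (p0,_)→(p1,0,←)
state=p1 head=1 tape=0[_]00101   (p1,_)→(p0,_,←)
state=p0 head=0 tape=[0]_00101
Cell 0 holds 0 when M halts.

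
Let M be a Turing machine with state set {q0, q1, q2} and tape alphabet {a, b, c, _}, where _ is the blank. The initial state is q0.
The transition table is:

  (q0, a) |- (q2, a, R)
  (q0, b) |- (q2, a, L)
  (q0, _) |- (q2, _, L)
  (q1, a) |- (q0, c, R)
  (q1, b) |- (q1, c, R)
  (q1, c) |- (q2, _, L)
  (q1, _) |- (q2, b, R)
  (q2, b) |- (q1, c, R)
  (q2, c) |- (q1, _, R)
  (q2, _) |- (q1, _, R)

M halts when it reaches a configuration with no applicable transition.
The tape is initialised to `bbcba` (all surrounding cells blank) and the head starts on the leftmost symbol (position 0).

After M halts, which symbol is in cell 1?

c

q0 | _[b]bcba   read b → write a, move L, go to q2
q2 | [_]abcba   read _ → write _, move R, go to q1
q1 | _[a]bcba   read a → write c, move R, go to q0
q0 | _c[b]cba   read b → write a, move L, go to q2
q2 | _[c]acba   read c → write _, move R, go to q1
q1 | __[a]cba   read a → write c, move R, go to q0
q0 | __c[c]ba
Cell 1 holds c when M halts.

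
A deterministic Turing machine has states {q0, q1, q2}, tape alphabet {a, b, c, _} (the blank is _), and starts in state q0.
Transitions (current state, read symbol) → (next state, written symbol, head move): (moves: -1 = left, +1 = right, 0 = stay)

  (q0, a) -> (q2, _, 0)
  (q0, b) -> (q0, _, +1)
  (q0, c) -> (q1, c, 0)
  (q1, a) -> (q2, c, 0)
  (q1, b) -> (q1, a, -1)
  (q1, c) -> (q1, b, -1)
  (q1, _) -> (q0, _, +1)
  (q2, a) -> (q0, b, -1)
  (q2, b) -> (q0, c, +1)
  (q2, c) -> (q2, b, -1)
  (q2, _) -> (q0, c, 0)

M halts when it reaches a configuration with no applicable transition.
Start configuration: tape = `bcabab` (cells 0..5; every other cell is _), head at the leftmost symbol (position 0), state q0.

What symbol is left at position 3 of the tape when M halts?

state=q0 head=0 tape=[b]cabab_   (q0,b)→(q0,_,+1)
state=q0 head=1 tape=_[c]abab_   (q0,c)→(q1,c,0)
state=q1 head=1 tape=_[c]abab_   (q1,c)→(q1,b,-1)
state=q1 head=0 tape=[_]babab_   (q1,_)→(q0,_,+1)
state=q0 head=1 tape=_[b]abab_   (q0,b)→(q0,_,+1)
state=q0 head=2 tape=__[a]bab_   (q0,a)→(q2,_,0)
state=q2 head=2 tape=__[_]bab_   (q2,_)→(q0,c,0)
state=q0 head=2 tape=__[c]bab_   (q0,c)→(q1,c,0)
state=q1 head=2 tape=__[c]bab_   (q1,c)→(q1,b,-1)
state=q1 head=1 tape=_[_]bbab_   (q1,_)→(q0,_,+1)
state=q0 head=2 tape=__[b]bab_   (q0,b)→(q0,_,+1)
state=q0 head=3 tape=___[b]ab_   (q0,b)→(q0,_,+1)
state=q0 head=4 tape=____[a]b_   (q0,a)→(q2,_,0)
state=q2 head=4 tape=____[_]b_   (q2,_)→(q0,c,0)
state=q0 head=4 tape=____[c]b_   (q0,c)→(q1,c,0)
state=q1 head=4 tape=____[c]b_   (q1,c)→(q1,b,-1)
state=q1 head=3 tape=___[_]bb_   (q1,_)→(q0,_,+1)
state=q0 head=4 tape=____[b]b_   (q0,b)→(q0,_,+1)
state=q0 head=5 tape=_____[b]_   (q0,b)→(q0,_,+1)
state=q0 head=6 tape=______[_]
Cell 3 holds _ when M halts.

_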